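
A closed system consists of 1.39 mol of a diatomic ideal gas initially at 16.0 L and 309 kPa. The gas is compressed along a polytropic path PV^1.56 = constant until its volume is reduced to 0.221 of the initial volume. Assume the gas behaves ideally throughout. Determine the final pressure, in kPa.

3260 kPa

T₁ = P₁V₁/(nR) = 309×16.0/(1.39×8.314) = 428 K.
Polytropic n=1.56: T₂ = T₁(V₁/V₂)^(n−1) = 428×(4.52)^0.56 = 996 K; P₂ = P₁(V₁/V₂)^n = 3260 kPa.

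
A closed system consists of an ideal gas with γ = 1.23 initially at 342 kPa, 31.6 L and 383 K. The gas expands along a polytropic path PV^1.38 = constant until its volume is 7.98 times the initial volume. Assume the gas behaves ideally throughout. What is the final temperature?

174 K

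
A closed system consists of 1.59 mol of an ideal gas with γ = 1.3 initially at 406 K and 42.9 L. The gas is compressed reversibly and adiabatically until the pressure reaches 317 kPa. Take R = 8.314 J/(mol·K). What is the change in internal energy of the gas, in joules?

P₁ = nRT₁/V₁ = 1.59×8.314×406/42.9 = 125 kPa.
Adiabatic: T₂/T₁ = (P₂/P₁)^((γ−1)/γ) ⇒ T₂ = 406×(2.53)^0.231 = 503 K; V₂ = 21.0 L.
For an ideal gas ΔU = nCvΔT with Cv = R/(γ−1) = 27.7 J/(mol·K).
ΔU = 1.59×27.7×(503−406) = 4280 J.

4280 J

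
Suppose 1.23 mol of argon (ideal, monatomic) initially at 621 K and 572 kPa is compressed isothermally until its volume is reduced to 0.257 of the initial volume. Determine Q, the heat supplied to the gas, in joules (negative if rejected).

-8630 J

V₁ = nRT₁/P₁ = 1.23×8.314×621/572 = 11.1 L.
Isothermal: T stays 621 K; PV = const ⇒ V₂ = 2.85 L, P₂ = 2230 kPa.
ΔU = 0 (ideal gas, T constant).
W = nRT ln(V₂/V₁) = 1.23×8.314×621×ln(0.257) = -8630 J.
Q = ΔU + W = -8630 J.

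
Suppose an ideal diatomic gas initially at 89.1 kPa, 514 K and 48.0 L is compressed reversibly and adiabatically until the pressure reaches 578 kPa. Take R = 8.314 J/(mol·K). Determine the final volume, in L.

12.6 L

Adiabatic: T₂/T₁ = (P₂/P₁)^((γ−1)/γ) ⇒ T₂ = 514×(6.49)^0.286 = 877 K; V₂ = 12.6 L.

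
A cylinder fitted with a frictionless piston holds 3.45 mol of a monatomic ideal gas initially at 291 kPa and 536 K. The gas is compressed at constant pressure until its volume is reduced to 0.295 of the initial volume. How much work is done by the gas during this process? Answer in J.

V₁ = nRT₁/P₁ = 3.45×8.314×536/291 = 52.8 L.
Isobaric: P stays 291 kPa; V/T = const ⇒ T₂ = 158 K, V₂ = 15.6 L.
W = PΔV = 291×(15.6−52.8) kPa·L = -10800 J.

-10800 J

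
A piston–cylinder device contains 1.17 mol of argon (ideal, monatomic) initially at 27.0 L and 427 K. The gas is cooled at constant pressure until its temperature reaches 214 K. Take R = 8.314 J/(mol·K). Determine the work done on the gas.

2070 J

P₁ = nRT₁/V₁ = 1.17×8.314×427/27.0 = 154 kPa.
Isobaric: P stays 154 kPa; V/T = const ⇒ T₂ = 214 K, V₂ = 13.5 L.
W = PΔV = 154×(13.5−27.0) kPa·L = -2070 J.
Work done on the gas = −W_by = 2070 J.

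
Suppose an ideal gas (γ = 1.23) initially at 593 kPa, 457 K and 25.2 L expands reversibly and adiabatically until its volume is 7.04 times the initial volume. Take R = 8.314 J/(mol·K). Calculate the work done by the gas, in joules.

23500 J

n = P₁V₁/(RT₁) = 593×25.2/(8.314×457) = 3.93 mol.
Adiabatic: TV^(γ−1) = const ⇒ T₂ = 457×(0.142)^0.230 = 292 K; PV^γ = const ⇒ P₂ = 53.8 kPa.
ΔU = nCvΔT = 3.93×36.1×(292−457) = -23500 J.
Q = 0 for an adiabatic process, so W = −ΔU = 23500 J.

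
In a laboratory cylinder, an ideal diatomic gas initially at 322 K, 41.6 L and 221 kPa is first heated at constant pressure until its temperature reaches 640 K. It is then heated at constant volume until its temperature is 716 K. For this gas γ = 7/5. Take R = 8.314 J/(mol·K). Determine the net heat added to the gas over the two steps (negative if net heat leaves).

37200 J

n = P₁V₁/(RT₁) = 221×41.6/(8.314×322) = 3.43 mol.
Step 1 — Isobaric: P stays 221 kPa; V/T = const ⇒ T₂ = 640 K, V₂ = 82.7 L.
W = PΔV = 221×(82.7−41.6) kPa·L = 9080 J.
ΔU = nCvΔT = 3.43×20.8×(640−322) = 22700 J.
Q = ΔU + W = nCpΔT = 31800 J.
State after step 1: P = 221 kPa, V = 82.7 L, T = 640 K.
Step 2 — Isochoric: V stays 82.7 L; P/T = const ⇒ T₂ = 716 K, P₂ = 247 kPa.
W = 0 (no volume change).
ΔU = nCvΔT = 3.43×20.8×(716−640) = 5420 J.
Q = ΔU = 5420 J.
Net over both steps: W = 9080 J, Q = 37200 J, ΔU = 28100 J.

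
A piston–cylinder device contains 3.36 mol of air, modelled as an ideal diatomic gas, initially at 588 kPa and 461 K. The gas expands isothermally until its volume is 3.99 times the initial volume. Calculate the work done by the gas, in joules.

17800 J

V₁ = nRT₁/P₁ = 3.36×8.314×461/588 = 21.9 L.
Isothermal: T stays 461 K; PV = const ⇒ V₂ = 87.4 L, P₂ = 147 kPa.
W = nRT ln(V₂/V₁) = 3.36×8.314×461×ln(3.99) = 17800 J.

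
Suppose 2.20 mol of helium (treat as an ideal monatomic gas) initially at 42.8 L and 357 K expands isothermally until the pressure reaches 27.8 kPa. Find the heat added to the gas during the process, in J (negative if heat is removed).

11100 J

P₁ = nRT₁/V₁ = 2.20×8.314×357/42.8 = 153 kPa.
Isothermal: T stays 357 K; PV = const ⇒ V₂ = 235 L, P₂ = 27.8 kPa.
ΔU = 0 (ideal gas, T constant).
W = nRT ln(V₂/V₁) = 2.20×8.314×357×ln(5.49) = 11100 J.
Q = ΔU + W = 11100 J.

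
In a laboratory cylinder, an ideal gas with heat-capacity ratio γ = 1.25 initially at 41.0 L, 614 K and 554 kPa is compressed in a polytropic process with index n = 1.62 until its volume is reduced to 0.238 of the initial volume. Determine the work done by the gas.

-52600 J

n = P₁V₁/(RT₁) = 554×41.0/(8.314×614) = 4.45 mol.
Polytropic n=1.62: T₂ = T₁(V₁/V₂)^(n−1) = 614×(4.20)^0.62 = 1500 K; P₂ = P₁(V₁/V₂)^n = 5670 kPa.
W = (P₁V₁−P₂V₂)/(n−1) = (554×41.0−5670×9.76)/0.62 = -52600 J.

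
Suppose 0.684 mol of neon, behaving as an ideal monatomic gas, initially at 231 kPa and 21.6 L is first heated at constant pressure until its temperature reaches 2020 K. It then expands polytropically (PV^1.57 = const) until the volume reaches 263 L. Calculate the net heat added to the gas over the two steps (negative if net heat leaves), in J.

18000 J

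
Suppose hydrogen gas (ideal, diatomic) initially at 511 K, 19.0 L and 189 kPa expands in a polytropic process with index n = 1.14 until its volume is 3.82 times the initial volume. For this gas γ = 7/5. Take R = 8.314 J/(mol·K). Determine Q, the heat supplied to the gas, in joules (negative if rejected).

2850 J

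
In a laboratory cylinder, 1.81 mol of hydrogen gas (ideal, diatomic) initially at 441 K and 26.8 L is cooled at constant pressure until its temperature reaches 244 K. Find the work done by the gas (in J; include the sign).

P₁ = nRT₁/V₁ = 1.81×8.314×441/26.8 = 248 kPa.
Isobaric: P stays 248 kPa; V/T = const ⇒ T₂ = 244 K, V₂ = 14.8 L.
W = PΔV = 248×(14.8−26.8) kPa·L = -2960 J.

-2960 J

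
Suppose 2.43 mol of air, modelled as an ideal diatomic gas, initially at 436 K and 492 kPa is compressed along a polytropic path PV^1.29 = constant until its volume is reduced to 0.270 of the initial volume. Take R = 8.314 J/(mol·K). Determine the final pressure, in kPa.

2660 kPa

V₁ = nRT₁/P₁ = 2.43×8.314×436/492 = 17.9 L.
Polytropic n=1.29: T₂ = T₁(V₁/V₂)^(n−1) = 436×(3.70)^0.29 = 637 K; P₂ = P₁(V₁/V₂)^n = 2660 kPa.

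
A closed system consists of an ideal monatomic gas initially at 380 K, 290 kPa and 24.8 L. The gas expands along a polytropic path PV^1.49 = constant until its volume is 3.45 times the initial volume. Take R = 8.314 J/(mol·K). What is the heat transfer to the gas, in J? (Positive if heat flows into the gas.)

n = P₁V₁/(RT₁) = 290×24.8/(8.314×380) = 2.28 mol.
Polytropic n=1.49: T₂ = T₁(V₁/V₂)^(n−1) = 380×(0.290)^0.49 = 207 K; P₂ = P₁(V₁/V₂)^n = 45.8 kPa.
W = (P₁V₁−P₂V₂)/(n−1) = (290×24.8−45.8×85.6)/0.49 = 6680 J.
ΔU = nCvΔT = 2.28×12.5×(207−380) = -4910 J.
Q = ΔU + W = 1770 J.

1770 J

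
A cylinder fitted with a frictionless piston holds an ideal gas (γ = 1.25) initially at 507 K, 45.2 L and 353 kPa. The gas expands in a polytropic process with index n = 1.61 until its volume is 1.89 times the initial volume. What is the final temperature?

344 K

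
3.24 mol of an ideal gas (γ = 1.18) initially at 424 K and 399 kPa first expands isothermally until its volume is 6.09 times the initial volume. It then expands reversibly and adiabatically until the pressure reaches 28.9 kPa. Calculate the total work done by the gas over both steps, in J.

28100 J

V₁ = nRT₁/P₁ = 3.24×8.314×424/399 = 28.6 L.
Step 1 — Isothermal: T stays 424 K; PV = const ⇒ V₂ = 174 L, P₂ = 65.5 kPa.
ΔU = 0 (ideal gas, T constant).
W = nRT ln(V₂/V₁) = 3.24×8.314×424×ln(6.09) = 20600 J.
Q = ΔU + W = 20600 J.
State after step 1: P = 65.5 kPa, V = 174 L, T = 424 K.
Step 2 — Adiabatic: T₂/T₁ = (P₂/P₁)^((γ−1)/γ) ⇒ T₂ = 424×(0.441)^0.153 = 374 K; V₂ = 349 L.
ΔU = nCvΔT = 3.24×46.2×(374−424) = -7450 J.
Q = 0 for an adiabatic process, so W = −ΔU = 7450 J.
Net over both steps: W = 28100 J, Q = 20600 J, ΔU = -7450 J.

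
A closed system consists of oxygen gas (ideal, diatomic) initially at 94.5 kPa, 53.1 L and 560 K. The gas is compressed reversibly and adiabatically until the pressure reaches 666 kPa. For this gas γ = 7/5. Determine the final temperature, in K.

978 K

Adiabatic: T₂/T₁ = (P₂/P₁)^((γ−1)/γ) ⇒ T₂ = 560×(7.05)^0.286 = 978 K; V₂ = 13.2 L.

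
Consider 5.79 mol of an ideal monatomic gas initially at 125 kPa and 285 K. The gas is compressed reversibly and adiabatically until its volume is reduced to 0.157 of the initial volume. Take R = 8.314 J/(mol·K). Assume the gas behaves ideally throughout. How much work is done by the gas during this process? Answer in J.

V₁ = nRT₁/P₁ = 5.79×8.314×285/125 = 110 L.
Adiabatic: TV^(γ−1) = const ⇒ T₂ = 285×(6.37)^0.667 = 979 K; PV^γ = const ⇒ P₂ = 2740 kPa.
ΔU = nCvΔT = 5.79×12.5×(979−285) = 50100 J.
Q = 0 for an adiabatic process, so W = −ΔU = -50100 J.

-50100 J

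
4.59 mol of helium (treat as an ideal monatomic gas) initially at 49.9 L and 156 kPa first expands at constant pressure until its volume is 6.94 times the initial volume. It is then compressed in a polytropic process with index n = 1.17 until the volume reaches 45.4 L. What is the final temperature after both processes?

T₁ = P₁V₁/(nR) = 156×49.9/(4.59×8.314) = 204 K.
Step 1 — Isobaric: P stays 156 kPa; V/T = const ⇒ T₂ = 1420 K, V₂ = 346 L.
W = PΔV = 156×(346−49.9) kPa·L = 46200 J.
ΔU = nCvΔT = 4.59×12.5×(1420−204) = 69400 J.
Q = ΔU + W = nCpΔT = 116000 J.
State after step 1: P = 156 kPa, V = 346 L, T = 1420 K.
Step 2 — Polytropic n=1.17: T₂ = T₁(V₁/V₂)^(n−1) = 1420×(7.63)^0.17 = 2000 K; P₂ = P₁(V₁/V₂)^n = 1680 kPa.
W = (P₁V₁−P₂V₂)/(n−1) = (156×346−1680×45.4)/0.17 = -131000 J.
ΔU = nCvΔT = 4.59×12.5×(2000−1420) = 33400 J.
Q = ΔU + W = -97700 J.
Net over both steps: W = -84900 J, Q = 17900 J, ΔU = 103000 J.

2000 K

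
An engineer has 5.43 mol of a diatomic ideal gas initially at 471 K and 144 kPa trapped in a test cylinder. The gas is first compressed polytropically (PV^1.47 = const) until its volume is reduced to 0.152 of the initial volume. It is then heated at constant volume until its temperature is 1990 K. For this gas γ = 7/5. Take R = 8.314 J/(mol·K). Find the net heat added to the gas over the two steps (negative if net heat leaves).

107000 J

V₁ = nRT₁/P₁ = 5.43×8.314×471/144 = 148 L.
Step 1 — Polytropic n=1.47: T₂ = T₁(V₁/V₂)^(n−1) = 471×(6.58)^0.47 = 1140 K; P₂ = P₁(V₁/V₂)^n = 2300 kPa.
W = (P₁V₁−P₂V₂)/(n−1) = (144×148−2300×22.4)/0.47 = -64400 J.
ΔU = nCvΔT = 5.43×20.8×(1140−471) = 75700 J.
Q = ΔU + W = 11300 J.
State after step 1: P = 2300 kPa, V = 22.4 L, T = 1140 K.
Step 2 — Isochoric: V stays 22.4 L; P/T = const ⇒ T₂ = 1990 K, P₂ = 4000 kPa.
W = 0 (no volume change).
ΔU = nCvΔT = 5.43×20.8×(1990−1140) = 95700 J.
Q = ΔU = 95700 J.
Net over both steps: W = -64400 J, Q = 107000 J, ΔU = 171000 J.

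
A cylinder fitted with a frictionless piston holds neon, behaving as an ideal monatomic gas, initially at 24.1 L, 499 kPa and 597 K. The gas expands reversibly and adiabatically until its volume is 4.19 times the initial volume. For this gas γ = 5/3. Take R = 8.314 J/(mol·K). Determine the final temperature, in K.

Adiabatic: TV^(γ−1) = const ⇒ T₂ = 597×(0.239)^0.667 = 230 K; PV^γ = const ⇒ P₂ = 45.8 kPa.

230 K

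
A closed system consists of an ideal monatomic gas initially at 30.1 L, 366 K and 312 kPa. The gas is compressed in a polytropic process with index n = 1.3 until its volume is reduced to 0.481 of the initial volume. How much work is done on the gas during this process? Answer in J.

n = P₁V₁/(RT₁) = 312×30.1/(8.314×366) = 3.09 mol.
Polytropic n=1.3: T₂ = T₁(V₁/V₂)^(n−1) = 366×(2.08)^0.30 = 456 K; P₂ = P₁(V₁/V₂)^n = 808 kPa.
W = (P₁V₁−P₂V₂)/(n−1) = (312×30.1−808×14.5)/0.30 = -7690 J.
Work done on the gas = −W_by = 7690 J.

7690 J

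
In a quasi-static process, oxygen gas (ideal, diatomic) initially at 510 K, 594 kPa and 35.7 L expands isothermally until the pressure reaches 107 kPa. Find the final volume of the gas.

198 L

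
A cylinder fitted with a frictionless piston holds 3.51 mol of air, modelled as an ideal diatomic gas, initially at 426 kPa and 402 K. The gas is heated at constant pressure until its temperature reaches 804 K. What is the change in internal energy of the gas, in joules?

V₁ = nRT₁/P₁ = 3.51×8.314×402/426 = 27.5 L.
Isobaric: P stays 426 kPa; V/T = const ⇒ T₂ = 804 K, V₂ = 55.1 L.
For an ideal gas ΔU = nCvΔT with Cv = (5/2)R = 20.8 J/(mol·K).
ΔU = 3.51×20.8×(804−402) = 29300 J.

29300 J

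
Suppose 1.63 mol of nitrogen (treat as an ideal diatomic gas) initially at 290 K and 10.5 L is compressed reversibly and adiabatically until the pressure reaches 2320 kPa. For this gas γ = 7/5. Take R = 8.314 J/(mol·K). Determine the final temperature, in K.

488 K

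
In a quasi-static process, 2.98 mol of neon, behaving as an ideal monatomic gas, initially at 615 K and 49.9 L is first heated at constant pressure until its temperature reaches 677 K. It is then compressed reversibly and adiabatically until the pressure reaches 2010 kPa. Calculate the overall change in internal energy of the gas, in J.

30600 J

P₁ = nRT₁/V₁ = 2.98×8.314×615/49.9 = 305 kPa.
Step 1 — Isobaric: P stays 305 kPa; V/T = const ⇒ T₂ = 677 K, V₂ = 54.9 L.
W = PΔV = 305×(54.9−49.9) kPa·L = 1540 J.
ΔU = nCvΔT = 2.98×12.5×(677−615) = 2300 J.
Q = ΔU + W = nCpΔT = 3840 J.
State after step 1: P = 305 kPa, V = 54.9 L, T = 677 K.
Step 2 — Adiabatic: T₂/T₁ = (P₂/P₁)^((γ−1)/γ) ⇒ T₂ = 677×(6.58)^0.400 = 1440 K; V₂ = 17.7 L.
ΔU = nCvΔT = 2.98×12.5×(1440−677) = 28300 J.
Q = 0 for an adiabatic process, so W = −ΔU = -28300 J.
Net over both steps: W = -26800 J, Q = 3840 J, ΔU = 30600 J.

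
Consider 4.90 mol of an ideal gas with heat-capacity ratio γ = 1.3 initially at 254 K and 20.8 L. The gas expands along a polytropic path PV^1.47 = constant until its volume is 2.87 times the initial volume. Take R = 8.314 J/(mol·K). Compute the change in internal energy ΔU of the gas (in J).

-13500 J

P₁ = nRT₁/V₁ = 4.90×8.314×254/20.8 = 497 kPa.
Polytropic n=1.47: T₂ = T₁(V₁/V₂)^(n−1) = 254×(0.348)^0.47 = 155 K; P₂ = P₁(V₁/V₂)^n = 106 kPa.
For an ideal gas ΔU = nCvΔT with Cv = R/(γ−1) = 27.7 J/(mol·K).
ΔU = 4.90×27.7×(155−254) = -13500 J.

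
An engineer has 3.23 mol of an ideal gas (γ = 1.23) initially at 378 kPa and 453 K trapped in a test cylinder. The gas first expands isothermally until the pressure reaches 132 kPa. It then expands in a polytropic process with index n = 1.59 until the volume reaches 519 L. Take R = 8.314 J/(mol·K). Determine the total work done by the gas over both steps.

26000 J

V₁ = nRT₁/P₁ = 3.23×8.314×453/378 = 32.2 L.
Step 1 — Isothermal: T stays 453 K; PV = const ⇒ V₂ = 92.2 L, P₂ = 132 kPa.
ΔU = 0 (ideal gas, T constant).
W = nRT ln(V₂/V₁) = 3.23×8.314×453×ln(2.86) = 12800 J.
Q = ΔU + W = 12800 J.
State after step 1: P = 132 kPa, V = 92.2 L, T = 453 K.
Step 2 — Polytropic n=1.59: T₂ = T₁(V₁/V₂)^(n−1) = 453×(0.178)^0.59 = 163 K; P₂ = P₁(V₁/V₂)^n = 8.45 kPa.
W = (P₁V₁−P₂V₂)/(n−1) = (132×92.2−8.45×519)/0.59 = 13200 J.
ΔU = nCvΔT = 3.23×36.1×(163−453) = -33800 J.
Q = ΔU + W = -20600 J.
Net over both steps: W = 26000 J, Q = -7830 J, ΔU = -33800 J.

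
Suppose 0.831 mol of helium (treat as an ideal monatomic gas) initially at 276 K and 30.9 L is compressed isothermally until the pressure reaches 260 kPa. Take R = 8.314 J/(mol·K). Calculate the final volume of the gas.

7.33 L

P₁ = nRT₁/V₁ = 0.831×8.314×276/30.9 = 61.7 kPa.
Isothermal: T stays 276 K; PV = const ⇒ V₂ = 7.33 L, P₂ = 260 kPa.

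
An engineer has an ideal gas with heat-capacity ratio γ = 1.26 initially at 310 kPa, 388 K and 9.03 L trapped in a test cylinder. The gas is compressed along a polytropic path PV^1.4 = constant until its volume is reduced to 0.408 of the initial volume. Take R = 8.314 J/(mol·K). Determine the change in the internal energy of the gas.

4640 J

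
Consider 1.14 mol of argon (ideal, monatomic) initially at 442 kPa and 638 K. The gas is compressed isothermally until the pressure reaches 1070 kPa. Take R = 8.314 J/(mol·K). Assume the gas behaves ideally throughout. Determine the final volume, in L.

V₁ = nRT₁/P₁ = 1.14×8.314×638/442 = 13.7 L.
Isothermal: T stays 638 K; PV = const ⇒ V₂ = 5.65 L, P₂ = 1070 kPa.

5.65 L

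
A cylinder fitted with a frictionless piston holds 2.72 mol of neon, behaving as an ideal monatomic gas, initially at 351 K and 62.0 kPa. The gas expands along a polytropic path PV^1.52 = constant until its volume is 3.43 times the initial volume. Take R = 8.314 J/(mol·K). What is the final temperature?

185 K

V₁ = nRT₁/P₁ = 2.72×8.314×351/62.0 = 128 L.
Polytropic n=1.52: T₂ = T₁(V₁/V₂)^(n−1) = 351×(0.292)^0.52 = 185 K; P₂ = P₁(V₁/V₂)^n = 9.52 kPa.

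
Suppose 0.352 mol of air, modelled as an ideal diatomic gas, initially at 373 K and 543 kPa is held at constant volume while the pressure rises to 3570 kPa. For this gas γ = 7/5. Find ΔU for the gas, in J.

V₁ = nRT₁/P₁ = 0.352×8.314×373/543 = 2.01 L.
Isochoric: V stays 2.01 L; P/T = const ⇒ T₂ = 2450 K, P₂ = 3570 kPa.
For an ideal gas ΔU = nCvΔT with Cv = (5/2)R = 20.8 J/(mol·K).
ΔU = 0.352×20.8×(2450−373) = 15200 J.

15200 J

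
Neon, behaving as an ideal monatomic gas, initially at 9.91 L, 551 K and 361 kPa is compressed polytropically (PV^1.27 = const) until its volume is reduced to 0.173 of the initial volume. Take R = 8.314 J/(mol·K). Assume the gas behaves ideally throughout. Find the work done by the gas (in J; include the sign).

n = P₁V₁/(RT₁) = 361×9.91/(8.314×551) = 0.781 mol.
Polytropic n=1.27: T₂ = T₁(V₁/V₂)^(n−1) = 551×(5.78)^0.27 = 885 K; P₂ = P₁(V₁/V₂)^n = 3350 kPa.
W = (P₁V₁−P₂V₂)/(n−1) = (361×9.91−3350×1.71)/0.27 = -8030 J.

-8030 J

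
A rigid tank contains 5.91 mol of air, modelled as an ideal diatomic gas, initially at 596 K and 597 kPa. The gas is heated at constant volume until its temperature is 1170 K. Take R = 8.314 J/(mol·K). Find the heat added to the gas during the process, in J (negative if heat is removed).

70500 J

V₁ = nRT₁/P₁ = 5.91×8.314×596/597 = 49.1 L.
Isochoric: V stays 49.1 L; P/T = const ⇒ T₂ = 1170 K, P₂ = 1170 kPa.
W = 0 (no volume change).
ΔU = nCvΔT = 5.91×20.8×(1170−596) = 70500 J.
Q = ΔU = 70500 J.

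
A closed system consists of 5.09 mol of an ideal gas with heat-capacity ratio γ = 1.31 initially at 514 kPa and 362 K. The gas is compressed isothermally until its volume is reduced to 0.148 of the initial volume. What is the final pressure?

3470 kPa

V₁ = nRT₁/P₁ = 5.09×8.314×362/514 = 29.8 L.
Isothermal: T stays 362 K; PV = const ⇒ V₂ = 4.41 L, P₂ = 3470 kPa.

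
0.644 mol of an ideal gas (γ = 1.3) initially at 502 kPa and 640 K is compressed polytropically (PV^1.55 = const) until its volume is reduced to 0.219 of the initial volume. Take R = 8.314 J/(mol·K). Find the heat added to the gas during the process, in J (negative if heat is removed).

6780 J

V₁ = nRT₁/P₁ = 0.644×8.314×640/502 = 6.83 L.
Polytropic n=1.55: T₂ = T₁(V₁/V₂)^(n−1) = 640×(4.57)^0.55 = 1480 K; P₂ = P₁(V₁/V₂)^n = 5280 kPa.
W = (P₁V₁−P₂V₂)/(n−1) = (502×6.83−5280×1.49)/0.55 = -8130 J.
ΔU = nCvΔT = 0.644×27.7×(1480−640) = 14900 J.
Q = ΔU + W = 6780 J.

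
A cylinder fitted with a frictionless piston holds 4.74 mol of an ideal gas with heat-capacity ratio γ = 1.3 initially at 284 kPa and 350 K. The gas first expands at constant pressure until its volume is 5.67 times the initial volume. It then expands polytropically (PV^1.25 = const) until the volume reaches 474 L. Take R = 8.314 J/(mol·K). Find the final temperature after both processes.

V₁ = nRT₁/P₁ = 4.74×8.314×350/284 = 48.6 L.
Step 1 — Isobaric: P stays 284 kPa; V/T = const ⇒ T₂ = 1980 K, V₂ = 275 L.
W = PΔV = 284×(275−48.6) kPa·L = 64400 J.
ΔU = nCvΔT = 4.74×27.7×(1980−350) = 215000 J.
Q = ΔU + W = nCpΔT = 279000 J.
State after step 1: P = 284 kPa, V = 275 L, T = 1980 K.
Step 2 — Polytropic n=1.25: T₂ = T₁(V₁/V₂)^(n−1) = 1980×(0.581)^0.25 = 1730 K; P₂ = P₁(V₁/V₂)^n = 144 kPa.
W = (P₁V₁−P₂V₂)/(n−1) = (284×275−144×474)/0.25 = 39700 J.
ΔU = nCvΔT = 4.74×27.7×(1730−1980) = -33100 J.
Q = ΔU + W = 6620 J.
Net over both steps: W = 104000 J, Q = 286000 J, ΔU = 182000 J.

1730 K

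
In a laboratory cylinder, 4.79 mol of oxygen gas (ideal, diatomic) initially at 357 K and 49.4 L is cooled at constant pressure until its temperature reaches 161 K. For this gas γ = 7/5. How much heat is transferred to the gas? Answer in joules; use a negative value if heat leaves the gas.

-27300 J

P₁ = nRT₁/V₁ = 4.79×8.314×357/49.4 = 288 kPa.
Isobaric: P stays 288 kPa; V/T = const ⇒ T₂ = 161 K, V₂ = 22.3 L.
W = PΔV = 288×(22.3−49.4) kPa·L = -7810 J.
ΔU = nCvΔT = 4.79×20.8×(161−357) = -19500 J.
Q = ΔU + W = nCpΔT = -27300 J.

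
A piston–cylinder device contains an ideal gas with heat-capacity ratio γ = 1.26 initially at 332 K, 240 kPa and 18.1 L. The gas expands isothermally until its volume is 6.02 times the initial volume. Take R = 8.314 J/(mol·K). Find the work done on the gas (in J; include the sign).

n = P₁V₁/(RT₁) = 240×18.1/(8.314×332) = 1.57 mol.
Isothermal: T stays 332 K; PV = const ⇒ V₂ = 109 L, P₂ = 39.9 kPa.
W = nRT ln(V₂/V₁) = 1.57×8.314×332×ln(6.02) = 7800 J.
Work done on the gas = −W_by = -7800 J.

-7800 J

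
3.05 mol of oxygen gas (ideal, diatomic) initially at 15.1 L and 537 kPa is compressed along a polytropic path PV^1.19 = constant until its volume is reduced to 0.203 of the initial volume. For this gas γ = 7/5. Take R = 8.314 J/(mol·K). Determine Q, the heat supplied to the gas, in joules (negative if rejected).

-7930 J

T₁ = P₁V₁/(nR) = 537×15.1/(3.05×8.314) = 320 K.
Polytropic n=1.19: T₂ = T₁(V₁/V₂)^(n−1) = 320×(4.93)^0.19 = 433 K; P₂ = P₁(V₁/V₂)^n = 3580 kPa.
W = (P₁V₁−P₂V₂)/(n−1) = (537×15.1−3580×3.07)/0.19 = -15100 J.
ΔU = nCvΔT = 3.05×20.8×(433−320) = 7170 J.
Q = ΔU + W = -7930 J.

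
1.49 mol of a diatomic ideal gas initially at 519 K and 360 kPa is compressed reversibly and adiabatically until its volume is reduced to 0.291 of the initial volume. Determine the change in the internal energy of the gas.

V₁ = nRT₁/P₁ = 1.49×8.314×519/360 = 17.9 L.
Adiabatic: TV^(γ−1) = const ⇒ T₂ = 519×(3.44)^0.400 = 850 K; PV^γ = const ⇒ P₂ = 2030 kPa.
For an ideal gas ΔU = nCvΔT with Cv = (5/2)R = 20.8 J/(mol·K).
ΔU = 1.49×20.8×(850−519) = 10300 J.

10300 J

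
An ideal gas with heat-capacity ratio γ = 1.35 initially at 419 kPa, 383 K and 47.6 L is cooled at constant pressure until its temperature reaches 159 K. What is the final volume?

19.8 L

Isobaric: P stays 419 kPa; V/T = const ⇒ T₂ = 159 K, V₂ = 19.8 L.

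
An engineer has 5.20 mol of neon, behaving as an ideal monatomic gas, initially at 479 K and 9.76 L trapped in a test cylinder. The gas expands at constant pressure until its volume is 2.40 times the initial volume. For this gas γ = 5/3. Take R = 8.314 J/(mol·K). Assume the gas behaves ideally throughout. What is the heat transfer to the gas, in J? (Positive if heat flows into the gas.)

72500 J

P₁ = nRT₁/V₁ = 5.20×8.314×479/9.76 = 2120 kPa.
Isobaric: P stays 2120 kPa; V/T = const ⇒ T₂ = 1150 K, V₂ = 23.4 L.
W = PΔV = 2120×(23.4−9.76) kPa·L = 29000 J.
ΔU = nCvΔT = 5.20×12.5×(1150−479) = 43500 J.
Q = ΔU + W = nCpΔT = 72500 J.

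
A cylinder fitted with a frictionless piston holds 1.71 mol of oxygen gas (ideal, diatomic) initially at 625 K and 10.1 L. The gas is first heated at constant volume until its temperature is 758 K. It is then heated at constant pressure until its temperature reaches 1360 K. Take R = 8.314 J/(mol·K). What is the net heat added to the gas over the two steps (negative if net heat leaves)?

P₁ = nRT₁/V₁ = 1.71×8.314×625/10.1 = 880 kPa.
Step 1 — Isochoric: V stays 10.1 L; P/T = const ⇒ T₂ = 758 K, P₂ = 1070 kPa.
W = 0 (no volume change).
ΔU = nCvΔT = 1.71×20.8×(758−625) = 4730 J.
Q = ΔU = 4730 J.
State after step 1: P = 1070 kPa, V = 10.1 L, T = 758 K.
Step 2 — Isobaric: P stays 1070 kPa; V/T = const ⇒ T₂ = 1360 K, V₂ = 18.1 L.
W = PΔV = 1070×(18.1−10.1) kPa·L = 8560 J.
ΔU = nCvΔT = 1.71×20.8×(1360−758) = 21400 J.
Q = ΔU + W = nCpΔT = 30000 J.
Net over both steps: W = 8560 J, Q = 34700 J, ΔU = 26100 J.

34700 J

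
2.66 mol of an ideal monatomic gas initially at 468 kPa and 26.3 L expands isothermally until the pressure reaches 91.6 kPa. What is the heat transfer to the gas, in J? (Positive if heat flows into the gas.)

20100 J

T₁ = P₁V₁/(nR) = 468×26.3/(2.66×8.314) = 557 K.
Isothermal: T stays 557 K; PV = const ⇒ V₂ = 134 L, P₂ = 91.6 kPa.
ΔU = 0 (ideal gas, T constant).
W = nRT ln(V₂/V₁) = 2.66×8.314×557×ln(5.11) = 20100 J.
Q = ΔU + W = 20100 J.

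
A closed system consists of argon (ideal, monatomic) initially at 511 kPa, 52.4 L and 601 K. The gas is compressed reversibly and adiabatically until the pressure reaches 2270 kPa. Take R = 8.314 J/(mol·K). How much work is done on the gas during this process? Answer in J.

n = P₁V₁/(RT₁) = 511×52.4/(8.314×601) = 5.36 mol.
Adiabatic: T₂/T₁ = (P₂/P₁)^((γ−1)/γ) ⇒ T₂ = 601×(4.44)^0.400 = 1090 K; V₂ = 21.4 L.
ΔU = nCvΔT = 5.36×12.5×(1090−601) = 32800 J.
Q = 0 for an adiabatic process, so W = −ΔU = -32800 J.
Work done on the gas = −W_by = 32800 J.

32800 J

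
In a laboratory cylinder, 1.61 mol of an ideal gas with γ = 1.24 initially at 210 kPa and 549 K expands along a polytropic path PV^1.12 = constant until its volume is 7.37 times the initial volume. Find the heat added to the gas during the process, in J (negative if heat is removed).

6530 J

V₁ = nRT₁/P₁ = 1.61×8.314×549/210 = 35.0 L.
Polytropic n=1.12: T₂ = T₁(V₁/V₂)^(n−1) = 549×(0.136)^0.12 = 432 K; P₂ = P₁(V₁/V₂)^n = 22.4 kPa.
W = (P₁V₁−P₂V₂)/(n−1) = (210×35.0−22.4×258)/0.12 = 13100 J.
ΔU = nCvΔT = 1.61×34.6×(432−549) = -6530 J.
Q = ΔU + W = 6530 J.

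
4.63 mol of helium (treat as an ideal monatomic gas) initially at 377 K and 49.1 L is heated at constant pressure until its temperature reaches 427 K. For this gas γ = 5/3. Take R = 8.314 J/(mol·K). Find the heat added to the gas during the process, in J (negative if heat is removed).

4810 J

P₁ = nRT₁/V₁ = 4.63×8.314×377/49.1 = 296 kPa.
Isobaric: P stays 296 kPa; V/T = const ⇒ T₂ = 427 K, V₂ = 55.6 L.
W = PΔV = 296×(55.6−49.1) kPa·L = 1920 J.
ΔU = nCvΔT = 4.63×12.5×(427−377) = 2890 J.
Q = ΔU + W = nCpΔT = 4810 J.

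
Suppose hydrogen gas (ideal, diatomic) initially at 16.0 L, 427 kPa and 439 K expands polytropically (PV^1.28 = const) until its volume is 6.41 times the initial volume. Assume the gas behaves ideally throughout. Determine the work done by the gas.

n = P₁V₁/(RT₁) = 427×16.0/(8.314×439) = 1.87 mol.
Polytropic n=1.28: T₂ = T₁(V₁/V₂)^(n−1) = 439×(0.156)^0.28 = 261 K; P₂ = P₁(V₁/V₂)^n = 39.6 kPa.
W = (P₁V₁−P₂V₂)/(n−1) = (427×16.0−39.6×103)/0.28 = 9900 J.

9900 J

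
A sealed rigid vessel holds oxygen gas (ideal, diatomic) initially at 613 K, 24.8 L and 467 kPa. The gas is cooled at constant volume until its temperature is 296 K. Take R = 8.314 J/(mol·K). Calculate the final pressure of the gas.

Isochoric: V stays 24.8 L; P/T = const ⇒ T₂ = 296 K, P₂ = 226 kPa.

226 kPa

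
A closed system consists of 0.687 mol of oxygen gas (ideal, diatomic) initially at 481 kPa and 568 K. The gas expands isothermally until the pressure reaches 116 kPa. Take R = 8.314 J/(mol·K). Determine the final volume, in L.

28.0 L

V₁ = nRT₁/P₁ = 0.687×8.314×568/481 = 6.74 L.
Isothermal: T stays 568 K; PV = const ⇒ V₂ = 28.0 L, P₂ = 116 kPa.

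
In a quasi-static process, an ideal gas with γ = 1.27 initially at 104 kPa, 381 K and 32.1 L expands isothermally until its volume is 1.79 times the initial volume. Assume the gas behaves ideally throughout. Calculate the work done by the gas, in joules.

n = P₁V₁/(RT₁) = 104×32.1/(8.314×381) = 1.05 mol.
Isothermal: T stays 381 K; PV = const ⇒ V₂ = 57.5 L, P₂ = 58.1 kPa.
W = nRT ln(V₂/V₁) = 1.05×8.314×381×ln(1.79) = 1940 J.

1940 J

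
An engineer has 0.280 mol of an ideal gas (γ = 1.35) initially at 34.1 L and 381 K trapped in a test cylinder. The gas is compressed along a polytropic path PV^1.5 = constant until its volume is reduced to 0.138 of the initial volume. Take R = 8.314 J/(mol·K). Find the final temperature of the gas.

1030 K

P₁ = nRT₁/V₁ = 0.280×8.314×381/34.1 = 26.0 kPa.
Polytropic n=1.5: T₂ = T₁(V₁/V₂)^(n−1) = 381×(7.25)^0.50 = 1030 K; P₂ = P₁(V₁/V₂)^n = 507 kPa.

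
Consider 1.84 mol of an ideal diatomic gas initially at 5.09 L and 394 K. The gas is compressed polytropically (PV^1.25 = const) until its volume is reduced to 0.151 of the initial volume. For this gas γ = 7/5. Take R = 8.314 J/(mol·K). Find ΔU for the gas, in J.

9100 J

P₁ = nRT₁/V₁ = 1.84×8.314×394/5.09 = 1180 kPa.
Polytropic n=1.25: T₂ = T₁(V₁/V₂)^(n−1) = 394×(6.62)^0.25 = 632 K; P₂ = P₁(V₁/V₂)^n = 12600 kPa.
For an ideal gas ΔU = nCvΔT with Cv = (5/2)R = 20.8 J/(mol·K).
ΔU = 1.84×20.8×(632−394) = 9100 J.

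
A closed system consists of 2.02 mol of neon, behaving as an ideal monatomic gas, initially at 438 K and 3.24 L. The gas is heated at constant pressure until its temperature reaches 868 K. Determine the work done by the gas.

7220 J

P₁ = nRT₁/V₁ = 2.02×8.314×438/3.24 = 2270 kPa.
Isobaric: P stays 2270 kPa; V/T = const ⇒ T₂ = 868 K, V₂ = 6.42 L.
W = PΔV = 2270×(6.42−3.24) kPa·L = 7220 J.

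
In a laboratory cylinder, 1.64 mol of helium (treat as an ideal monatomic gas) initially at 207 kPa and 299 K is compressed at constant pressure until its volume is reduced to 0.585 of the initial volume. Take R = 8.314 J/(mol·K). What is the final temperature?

175 K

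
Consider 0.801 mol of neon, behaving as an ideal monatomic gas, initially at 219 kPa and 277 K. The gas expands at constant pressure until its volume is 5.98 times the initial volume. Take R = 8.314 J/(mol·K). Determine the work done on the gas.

-9190 J

V₁ = nRT₁/P₁ = 0.801×8.314×277/219 = 8.42 L.
Isobaric: P stays 219 kPa; V/T = const ⇒ T₂ = 1660 K, V₂ = 50.4 L.
W = PΔV = 219×(50.4−8.42) kPa·L = 9190 J.
Work done on the gas = −W_by = -9190 J.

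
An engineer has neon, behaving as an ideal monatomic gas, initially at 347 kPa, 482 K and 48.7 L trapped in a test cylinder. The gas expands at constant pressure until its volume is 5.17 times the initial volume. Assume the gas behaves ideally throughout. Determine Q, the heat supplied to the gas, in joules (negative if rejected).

176000 J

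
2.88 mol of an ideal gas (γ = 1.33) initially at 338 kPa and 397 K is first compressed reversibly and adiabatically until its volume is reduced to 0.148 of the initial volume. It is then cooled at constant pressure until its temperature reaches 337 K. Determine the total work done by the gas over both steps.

-35100 J

V₁ = nRT₁/P₁ = 2.88×8.314×397/338 = 28.1 L.
Step 1 — Adiabatic: TV^(γ−1) = const ⇒ T₂ = 397×(6.76)^0.330 = 746 K; PV^γ = const ⇒ P₂ = 4290 kPa.
ΔU = nCvΔT = 2.88×25.2×(746−397) = 25300 J.
Q = 0 for an adiabatic process, so W = −ΔU = -25300 J.
State after step 1: P = 4290 kPa, V = 4.16 L, T = 746 K.
Step 2 — Isobaric: P stays 4290 kPa; V/T = const ⇒ T₂ = 337 K, V₂ = 1.88 L.
W = PΔV = 4290×(1.88−4.16) kPa·L = -9790 J.
ΔU = nCvΔT = 2.88×25.2×(337−746) = -29700 J.
Q = ΔU + W = nCpΔT = -39400 J.
Net over both steps: W = -35100 J, Q = -39400 J, ΔU = -4350 J.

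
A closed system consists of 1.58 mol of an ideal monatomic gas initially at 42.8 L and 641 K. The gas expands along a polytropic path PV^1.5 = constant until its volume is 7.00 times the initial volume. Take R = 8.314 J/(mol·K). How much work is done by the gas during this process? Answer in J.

10500 J

P₁ = nRT₁/V₁ = 1.58×8.314×641/42.8 = 197 kPa.
Polytropic n=1.5: T₂ = T₁(V₁/V₂)^(n−1) = 641×(0.143)^0.50 = 242 K; P₂ = P₁(V₁/V₂)^n = 10.6 kPa.
W = (P₁V₁−P₂V₂)/(n−1) = (197×42.8−10.6×300)/0.50 = 10500 J.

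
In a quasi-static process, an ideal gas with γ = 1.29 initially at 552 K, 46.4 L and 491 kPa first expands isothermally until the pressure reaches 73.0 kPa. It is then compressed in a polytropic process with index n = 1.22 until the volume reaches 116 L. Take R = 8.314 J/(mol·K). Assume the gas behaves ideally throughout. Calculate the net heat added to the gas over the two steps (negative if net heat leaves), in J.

37300 J

n = P₁V₁/(RT₁) = 491×46.4/(8.314×552) = 4.96 mol.
Step 1 — Isothermal: T stays 552 K; PV = const ⇒ V₂ = 312 L, P₂ = 73.0 kPa.
ΔU = 0 (ideal gas, T constant).
W = nRT ln(V₂/V₁) = 4.96×8.314×552×ln(6.73) = 43400 J.
Q = ΔU + W = 43400 J.
State after step 1: P = 73.0 kPa, V = 312 L, T = 552 K.
Step 2 — Polytropic n=1.22: T₂ = T₁(V₁/V₂)^(n−1) = 552×(2.69)^0.22 = 686 K; P₂ = P₁(V₁/V₂)^n = 244 kPa.
W = (P₁V₁−P₂V₂)/(n−1) = (73.0×312−244×116)/0.22 = -25200 J.
ΔU = nCvΔT = 4.96×28.7×(686−552) = 19100 J.
Q = ΔU + W = -6080 J.
Net over both steps: W = 18200 J, Q = 37300 J, ΔU = 19100 J.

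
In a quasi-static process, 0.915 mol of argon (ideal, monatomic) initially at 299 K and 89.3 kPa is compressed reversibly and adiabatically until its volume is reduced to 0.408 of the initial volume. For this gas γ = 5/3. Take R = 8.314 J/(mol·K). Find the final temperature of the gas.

544 K

V₁ = nRT₁/P₁ = 0.915×8.314×299/89.3 = 25.5 L.
Adiabatic: TV^(γ−1) = const ⇒ T₂ = 299×(2.45)^0.667 = 544 K; PV^γ = const ⇒ P₂ = 398 kPa.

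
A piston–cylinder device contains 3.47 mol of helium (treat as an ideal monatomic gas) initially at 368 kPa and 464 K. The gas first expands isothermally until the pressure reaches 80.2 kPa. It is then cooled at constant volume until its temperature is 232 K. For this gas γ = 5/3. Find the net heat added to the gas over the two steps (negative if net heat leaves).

10400 J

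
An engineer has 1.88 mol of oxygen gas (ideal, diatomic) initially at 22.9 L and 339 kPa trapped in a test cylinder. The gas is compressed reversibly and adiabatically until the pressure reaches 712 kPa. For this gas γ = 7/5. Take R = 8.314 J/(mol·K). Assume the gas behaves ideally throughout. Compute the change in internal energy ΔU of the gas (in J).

T₁ = P₁V₁/(nR) = 339×22.9/(1.88×8.314) = 497 K.
Adiabatic: T₂/T₁ = (P₂/P₁)^((γ−1)/γ) ⇒ T₂ = 497×(2.10)^0.286 = 614 K; V₂ = 13.5 L.
For an ideal gas ΔU = nCvΔT with Cv = (5/2)R = 20.8 J/(mol·K).
ΔU = 1.88×20.8×(614−497) = 4580 J.

4580 J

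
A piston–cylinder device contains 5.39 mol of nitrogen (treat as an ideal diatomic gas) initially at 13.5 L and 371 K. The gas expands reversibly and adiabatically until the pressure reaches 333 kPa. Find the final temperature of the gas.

255 K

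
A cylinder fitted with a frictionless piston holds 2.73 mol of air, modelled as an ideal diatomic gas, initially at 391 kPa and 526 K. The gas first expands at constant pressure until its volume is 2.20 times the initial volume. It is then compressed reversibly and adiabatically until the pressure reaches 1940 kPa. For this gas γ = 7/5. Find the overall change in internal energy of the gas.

V₁ = nRT₁/P₁ = 2.73×8.314×526/391 = 30.5 L.
Step 1 — Isobaric: P stays 391 kPa; V/T = const ⇒ T₂ = 1160 K, V₂ = 67.2 L.
W = PΔV = 391×(67.2−30.5) kPa·L = 14300 J.
ΔU = nCvΔT = 2.73×20.8×(1160−526) = 35800 J.
Q = ΔU + W = nCpΔT = 50100 J.
State after step 1: P = 391 kPa, V = 67.2 L, T = 1160 K.
Step 2 — Adiabatic: T₂/T₁ = (P₂/P₁)^((γ−1)/γ) ⇒ T₂ = 1160×(4.96)^0.286 = 1830 K; V₂ = 21.4 L.
ΔU = nCvΔT = 2.73×20.8×(1830−1160) = 38100 J.
Q = 0 for an adiabatic process, so W = −ΔU = -38100 J.
Net over both steps: W = -23800 J, Q = 50100 J, ΔU = 73900 J.

73900 J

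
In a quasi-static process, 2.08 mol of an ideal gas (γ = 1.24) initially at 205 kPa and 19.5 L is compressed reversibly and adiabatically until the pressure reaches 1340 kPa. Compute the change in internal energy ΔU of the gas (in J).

7300 J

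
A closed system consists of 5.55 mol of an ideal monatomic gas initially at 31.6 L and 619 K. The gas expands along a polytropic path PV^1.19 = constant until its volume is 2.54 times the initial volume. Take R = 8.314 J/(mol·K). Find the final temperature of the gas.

519 K

P₁ = nRT₁/V₁ = 5.55×8.314×619/31.6 = 904 kPa.
Polytropic n=1.19: T₂ = T₁(V₁/V₂)^(n−1) = 619×(0.394)^0.19 = 519 K; P₂ = P₁(V₁/V₂)^n = 298 kPa.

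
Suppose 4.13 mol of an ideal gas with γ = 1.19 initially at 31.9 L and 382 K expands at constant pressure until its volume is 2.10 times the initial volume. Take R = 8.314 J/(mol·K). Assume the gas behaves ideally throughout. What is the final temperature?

P₁ = nRT₁/V₁ = 4.13×8.314×382/31.9 = 411 kPa.
Isobaric: P stays 411 kPa; V/T = const ⇒ T₂ = 802 K, V₂ = 67.0 L.

802 K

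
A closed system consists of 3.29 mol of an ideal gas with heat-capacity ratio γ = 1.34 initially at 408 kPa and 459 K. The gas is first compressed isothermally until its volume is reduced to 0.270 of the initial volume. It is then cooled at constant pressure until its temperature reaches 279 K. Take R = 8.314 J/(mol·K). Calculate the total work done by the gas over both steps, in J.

V₁ = nRT₁/P₁ = 3.29×8.314×459/408 = 30.8 L.
Step 1 — Isothermal: T stays 459 K; PV = const ⇒ V₂ = 8.31 L, P₂ = 1510 kPa.
ΔU = 0 (ideal gas, T constant).
W = nRT ln(V₂/V₁) = 3.29×8.314×459×ln(0.270) = -16400 J.
Q = ΔU + W = -16400 J.
State after step 1: P = 1510 kPa, V = 8.31 L, T = 459 K.
Step 2 — Isobaric: P stays 1510 kPa; V/T = const ⇒ T₂ = 279 K, V₂ = 5.05 L.
W = PΔV = 1510×(5.05−8.31) kPa·L = -4920 J.
ΔU = nCvΔT = 3.29×24.5×(279−459) = -14500 J.
Q = ΔU + W = nCpΔT = -19400 J.
Net over both steps: W = -21400 J, Q = -35800 J, ΔU = -14500 J.

-21400 J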